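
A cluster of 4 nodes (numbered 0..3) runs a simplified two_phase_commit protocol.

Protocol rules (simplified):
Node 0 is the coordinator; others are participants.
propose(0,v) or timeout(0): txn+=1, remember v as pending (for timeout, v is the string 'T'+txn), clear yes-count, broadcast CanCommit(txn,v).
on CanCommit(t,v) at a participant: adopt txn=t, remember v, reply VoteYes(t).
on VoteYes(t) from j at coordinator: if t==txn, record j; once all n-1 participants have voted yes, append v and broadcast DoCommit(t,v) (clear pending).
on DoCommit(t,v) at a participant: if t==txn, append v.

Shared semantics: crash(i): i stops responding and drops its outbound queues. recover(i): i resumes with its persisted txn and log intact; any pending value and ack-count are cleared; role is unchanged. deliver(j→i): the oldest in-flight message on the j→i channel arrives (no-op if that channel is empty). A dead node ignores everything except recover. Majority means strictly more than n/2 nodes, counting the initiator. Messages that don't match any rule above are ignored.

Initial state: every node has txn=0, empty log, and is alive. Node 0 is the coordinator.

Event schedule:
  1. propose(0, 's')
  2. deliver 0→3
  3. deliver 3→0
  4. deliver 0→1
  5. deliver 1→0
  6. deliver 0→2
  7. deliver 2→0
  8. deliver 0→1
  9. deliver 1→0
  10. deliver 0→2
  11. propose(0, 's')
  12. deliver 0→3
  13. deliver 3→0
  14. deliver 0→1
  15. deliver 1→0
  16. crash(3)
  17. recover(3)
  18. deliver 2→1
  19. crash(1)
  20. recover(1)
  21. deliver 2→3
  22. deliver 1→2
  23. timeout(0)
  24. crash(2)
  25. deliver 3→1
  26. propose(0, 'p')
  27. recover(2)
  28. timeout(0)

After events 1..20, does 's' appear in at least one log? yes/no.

e1 propose(0,'s'): 0[coor,t=1,-]
e2 deliver 0→3: 3[part,t=1,-]
e3 deliver 3→0: ·
e4 deliver 0→1: 1[part,t=1,-]
e5 deliver 1→0: ·
e6 deliver 0→2: 2[part,t=1,-]
e7 deliver 2→0: 0[coor,t=1,s]
e8 deliver 0→1: 1[part,t=1,s]
e9 deliver 1→0: ·
e10 deliver 0→2: 2[part,t=1,s]
e11 propose(0,'s'): 0[coor,t=2,s]
e12 deliver 0→3: 3[part,t=1,s]
e13 deliver 3→0: ·
e14 deliver 0→1: 1[part,t=2,s]
e15 deliver 1→0: ·
e16 crash(3): 3[✗part,t=1,s]
e17 recover(3): 3[part,t=1,s]
e18 deliver 2→1: ·
e19 crash(1): 1[✗part,t=2,s]
e20 recover(1): 1[part,t=2,s]

yes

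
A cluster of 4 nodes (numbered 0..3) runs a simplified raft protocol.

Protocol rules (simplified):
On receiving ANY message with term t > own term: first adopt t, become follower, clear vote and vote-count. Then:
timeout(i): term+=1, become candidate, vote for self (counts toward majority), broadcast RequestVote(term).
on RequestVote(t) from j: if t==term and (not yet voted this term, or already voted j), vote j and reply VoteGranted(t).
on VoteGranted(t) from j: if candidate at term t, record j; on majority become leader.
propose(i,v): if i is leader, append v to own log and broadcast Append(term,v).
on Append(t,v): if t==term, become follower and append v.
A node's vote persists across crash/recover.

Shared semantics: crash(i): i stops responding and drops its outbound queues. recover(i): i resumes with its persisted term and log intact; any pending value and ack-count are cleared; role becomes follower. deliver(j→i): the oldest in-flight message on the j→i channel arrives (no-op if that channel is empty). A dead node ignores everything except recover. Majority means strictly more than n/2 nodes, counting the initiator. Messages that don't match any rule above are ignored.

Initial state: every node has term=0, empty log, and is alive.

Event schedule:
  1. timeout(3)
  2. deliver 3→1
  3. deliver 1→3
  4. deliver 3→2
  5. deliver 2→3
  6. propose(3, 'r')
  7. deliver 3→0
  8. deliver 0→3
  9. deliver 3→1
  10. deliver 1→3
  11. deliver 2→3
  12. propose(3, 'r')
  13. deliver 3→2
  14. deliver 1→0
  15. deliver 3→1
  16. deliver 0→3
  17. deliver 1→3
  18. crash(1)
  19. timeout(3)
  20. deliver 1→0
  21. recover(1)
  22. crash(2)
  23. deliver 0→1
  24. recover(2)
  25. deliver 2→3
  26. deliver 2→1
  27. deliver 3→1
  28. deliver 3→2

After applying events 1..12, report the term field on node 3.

1

[1] timeout(3) → N3(cand t1 [-])
[2] deliver 3→1 → N1(foll t1 [-])
[3] deliver 1→3 → ∅
[4] deliver 3→2 → N2(foll t1 [-])
[5] deliver 2→3 → N3(lead t1 [-])
[6] propose(3,'r') → N3(lead t1 [r])
[7] deliver 3→0 → N0(foll t1 [-])
[8] deliver 0→3 → ∅
[9] deliver 3→1 → N1(foll t1 [r])
[10] deliver 1→3 → ∅
[11] deliver 2→3 → ∅
[12] propose(3,'r') → N3(lead t1 [r,r])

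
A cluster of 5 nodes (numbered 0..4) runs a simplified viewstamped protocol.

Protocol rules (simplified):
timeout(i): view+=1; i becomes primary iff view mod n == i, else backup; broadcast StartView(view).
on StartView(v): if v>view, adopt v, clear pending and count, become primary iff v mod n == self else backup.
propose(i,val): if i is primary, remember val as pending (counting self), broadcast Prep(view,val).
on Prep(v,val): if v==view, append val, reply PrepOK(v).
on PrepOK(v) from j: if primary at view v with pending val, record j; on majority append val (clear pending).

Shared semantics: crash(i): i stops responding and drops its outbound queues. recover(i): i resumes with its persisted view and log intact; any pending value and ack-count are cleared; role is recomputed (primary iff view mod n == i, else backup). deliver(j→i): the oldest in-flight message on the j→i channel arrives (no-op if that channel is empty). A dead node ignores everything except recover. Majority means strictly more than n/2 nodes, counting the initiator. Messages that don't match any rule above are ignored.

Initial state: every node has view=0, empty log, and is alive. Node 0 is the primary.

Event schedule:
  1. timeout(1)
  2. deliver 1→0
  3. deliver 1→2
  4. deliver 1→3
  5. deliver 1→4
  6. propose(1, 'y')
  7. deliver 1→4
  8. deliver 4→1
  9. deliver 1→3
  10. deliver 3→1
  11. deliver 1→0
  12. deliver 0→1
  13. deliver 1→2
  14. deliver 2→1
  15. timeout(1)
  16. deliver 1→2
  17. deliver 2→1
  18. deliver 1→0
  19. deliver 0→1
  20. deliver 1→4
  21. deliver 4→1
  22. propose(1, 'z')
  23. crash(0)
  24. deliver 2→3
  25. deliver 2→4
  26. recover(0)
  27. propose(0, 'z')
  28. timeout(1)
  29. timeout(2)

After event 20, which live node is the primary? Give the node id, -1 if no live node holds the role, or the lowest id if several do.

2

after 1 — timeout(1): n1:prim/v1/[-]
after 2 — deliver 1→0: n0:back/v1/[-]
after 3 — deliver 1→2: n2:back/v1/[-]
after 4 — deliver 1→3: n3:back/v1/[-]
after 5 — deliver 1→4: n4:back/v1/[-]
after 6 — propose(1,'y'): ·
after 7 — deliver 1→4: n4:back/v1/[y]
after 8 — deliver 4→1: ·
after 9 — deliver 1→3: n3:back/v1/[y]
after 10 — deliver 3→1: n1:prim/v1/[y]
after 11 — deliver 1→0: n0:back/v1/[y]
after 12 — deliver 0→1: ·
after 13 — deliver 1→2: n2:back/v1/[y]
after 14 — deliver 2→1: ·
after 15 — timeout(1): n1:back/v2/[y]
after 16 — deliver 1→2: n2:prim/v2/[y]
after 17 — deliver 2→1: ·
after 18 — deliver 1→0: n0:back/v2/[y]
after 19 — deliver 0→1: ·
after 20 — deliver 1→4: n4:back/v2/[y]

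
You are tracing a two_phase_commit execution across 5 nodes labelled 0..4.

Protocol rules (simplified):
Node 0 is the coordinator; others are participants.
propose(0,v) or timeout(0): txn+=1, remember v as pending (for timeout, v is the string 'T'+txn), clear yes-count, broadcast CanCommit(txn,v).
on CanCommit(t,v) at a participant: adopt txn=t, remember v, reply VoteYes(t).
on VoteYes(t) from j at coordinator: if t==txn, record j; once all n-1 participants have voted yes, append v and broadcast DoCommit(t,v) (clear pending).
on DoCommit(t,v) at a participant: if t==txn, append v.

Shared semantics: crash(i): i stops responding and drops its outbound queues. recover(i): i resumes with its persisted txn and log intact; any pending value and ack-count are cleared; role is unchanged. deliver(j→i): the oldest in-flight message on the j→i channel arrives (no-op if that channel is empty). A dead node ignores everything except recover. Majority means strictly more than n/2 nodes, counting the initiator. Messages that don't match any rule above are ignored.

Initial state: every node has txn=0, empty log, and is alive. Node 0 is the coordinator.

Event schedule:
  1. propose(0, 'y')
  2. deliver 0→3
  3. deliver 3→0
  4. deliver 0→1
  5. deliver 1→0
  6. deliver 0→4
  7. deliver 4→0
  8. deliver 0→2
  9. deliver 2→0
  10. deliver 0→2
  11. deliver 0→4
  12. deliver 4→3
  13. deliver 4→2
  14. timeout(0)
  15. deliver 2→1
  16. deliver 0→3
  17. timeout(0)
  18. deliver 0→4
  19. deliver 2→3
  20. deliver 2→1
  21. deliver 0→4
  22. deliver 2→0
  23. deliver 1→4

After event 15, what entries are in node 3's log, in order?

1. propose(0,'y'):  <0:coor t1 ->
2. deliver 0→3:  <3:part t1 ->
3. deliver 3→0:  nop
4. deliver 0→1:  <1:part t1 ->
5. deliver 1→0:  nop
6. deliver 0→4:  <4:part t1 ->
7. deliver 4→0:  nop
8. deliver 0→2:  <2:part t1 ->
9. deliver 2→0:  <0:coor t1 y>
10. deliver 0→2:  <2:part t1 y>
11. deliver 0→4:  <4:part t1 y>
12. deliver 4→3:  nop
13. deliver 4→2:  nop
14. timeout(0):  <0:coor t2 y>
15. deliver 2→1:  nop

empty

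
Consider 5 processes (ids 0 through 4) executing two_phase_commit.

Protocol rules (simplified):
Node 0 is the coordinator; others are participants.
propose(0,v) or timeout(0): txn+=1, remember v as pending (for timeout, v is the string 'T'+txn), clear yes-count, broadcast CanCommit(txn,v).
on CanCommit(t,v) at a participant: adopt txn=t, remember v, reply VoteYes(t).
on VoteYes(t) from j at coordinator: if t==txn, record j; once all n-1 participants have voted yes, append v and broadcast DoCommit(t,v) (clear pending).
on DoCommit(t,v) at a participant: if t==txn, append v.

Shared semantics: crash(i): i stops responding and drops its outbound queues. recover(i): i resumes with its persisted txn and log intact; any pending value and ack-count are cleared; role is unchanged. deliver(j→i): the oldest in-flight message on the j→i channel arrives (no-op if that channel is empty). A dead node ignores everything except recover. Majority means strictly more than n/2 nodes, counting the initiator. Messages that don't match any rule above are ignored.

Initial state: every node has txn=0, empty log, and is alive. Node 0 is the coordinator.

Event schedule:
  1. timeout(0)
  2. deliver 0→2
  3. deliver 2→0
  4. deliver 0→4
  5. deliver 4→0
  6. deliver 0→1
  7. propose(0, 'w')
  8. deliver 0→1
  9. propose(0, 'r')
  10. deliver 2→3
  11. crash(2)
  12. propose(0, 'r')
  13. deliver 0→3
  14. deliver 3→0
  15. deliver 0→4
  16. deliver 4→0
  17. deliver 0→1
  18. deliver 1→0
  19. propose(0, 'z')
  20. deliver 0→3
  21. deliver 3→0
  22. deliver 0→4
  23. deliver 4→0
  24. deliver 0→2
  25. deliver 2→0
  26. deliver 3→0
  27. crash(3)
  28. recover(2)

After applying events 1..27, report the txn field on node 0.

5

e1 timeout(0): 0[coor,t=1,-]
e2 deliver 0→2: 2[part,t=1,-]
e3 deliver 2→0: ·
e4 deliver 0→4: 4[part,t=1,-]
e5 deliver 4→0: ·
e6 deliver 0→1: 1[part,t=1,-]
e7 propose(0,'w'): 0[coor,t=2,-]
e8 deliver 0→1: 1[part,t=2,-]
e9 propose(0,'r'): 0[coor,t=3,-]
e10 deliver 2→3: ·
e11 crash(2): 2[✗part,t=1,-]
e12 propose(0,'r'): 0[coor,t=4,-]
e13 deliver 0→3: 3[part,t=1,-]
e14 deliver 3→0: ·
e15 deliver 0→4: 4[part,t=2,-]
e16 deliver 4→0: ·
e17 deliver 0→1: 1[part,t=3,-]
e18 deliver 1→0: ·
e19 propose(0,'z'): 0[coor,t=5,-]
e20 deliver 0→3: 3[part,t=2,-]
e21 deliver 3→0: ·
e22 deliver 0→4: 4[part,t=3,-]
e23 deliver 4→0: ·
e24 deliver 0→2: ·
e25 deliver 2→0: ·
e26 deliver 3→0: ·
e27 crash(3): 3[✗part,t=2,-]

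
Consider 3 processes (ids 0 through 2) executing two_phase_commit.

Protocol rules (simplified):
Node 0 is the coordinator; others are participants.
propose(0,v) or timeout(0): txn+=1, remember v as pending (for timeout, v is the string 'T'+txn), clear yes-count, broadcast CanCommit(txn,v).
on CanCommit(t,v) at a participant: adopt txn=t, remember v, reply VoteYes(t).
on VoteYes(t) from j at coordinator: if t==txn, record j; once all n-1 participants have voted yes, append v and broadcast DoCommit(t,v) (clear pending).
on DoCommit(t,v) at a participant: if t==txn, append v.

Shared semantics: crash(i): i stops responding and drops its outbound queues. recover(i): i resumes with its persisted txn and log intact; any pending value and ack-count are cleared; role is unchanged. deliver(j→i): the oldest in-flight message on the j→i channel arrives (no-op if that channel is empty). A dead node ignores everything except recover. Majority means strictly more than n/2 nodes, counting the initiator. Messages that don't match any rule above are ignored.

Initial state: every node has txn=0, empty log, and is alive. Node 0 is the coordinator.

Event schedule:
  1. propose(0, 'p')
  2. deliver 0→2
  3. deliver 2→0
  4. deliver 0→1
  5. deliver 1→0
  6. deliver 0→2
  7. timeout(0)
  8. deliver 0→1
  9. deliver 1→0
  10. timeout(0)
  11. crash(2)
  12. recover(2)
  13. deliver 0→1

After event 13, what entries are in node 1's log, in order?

1. propose(0,'p'):  <0:coor t1 ->
2. deliver 0→2:  <2:part t1 ->
3. deliver 2→0:  nop
4. deliver 0→1:  <1:part t1 ->
5. deliver 1→0:  <0:coor t1 p>
6. deliver 0→2:  <2:part t1 p>
7. timeout(0):  <0:coor t2 p>
8. deliver 0→1:  <1:part t1 p>
9. deliver 1→0:  nop
10. timeout(0):  <0:coor t3 p>
11. crash(2):  <2:✗part t1 p>
12. recover(2):  <2:part t1 p>
13. deliver 0→1:  <1:part t2 p>

p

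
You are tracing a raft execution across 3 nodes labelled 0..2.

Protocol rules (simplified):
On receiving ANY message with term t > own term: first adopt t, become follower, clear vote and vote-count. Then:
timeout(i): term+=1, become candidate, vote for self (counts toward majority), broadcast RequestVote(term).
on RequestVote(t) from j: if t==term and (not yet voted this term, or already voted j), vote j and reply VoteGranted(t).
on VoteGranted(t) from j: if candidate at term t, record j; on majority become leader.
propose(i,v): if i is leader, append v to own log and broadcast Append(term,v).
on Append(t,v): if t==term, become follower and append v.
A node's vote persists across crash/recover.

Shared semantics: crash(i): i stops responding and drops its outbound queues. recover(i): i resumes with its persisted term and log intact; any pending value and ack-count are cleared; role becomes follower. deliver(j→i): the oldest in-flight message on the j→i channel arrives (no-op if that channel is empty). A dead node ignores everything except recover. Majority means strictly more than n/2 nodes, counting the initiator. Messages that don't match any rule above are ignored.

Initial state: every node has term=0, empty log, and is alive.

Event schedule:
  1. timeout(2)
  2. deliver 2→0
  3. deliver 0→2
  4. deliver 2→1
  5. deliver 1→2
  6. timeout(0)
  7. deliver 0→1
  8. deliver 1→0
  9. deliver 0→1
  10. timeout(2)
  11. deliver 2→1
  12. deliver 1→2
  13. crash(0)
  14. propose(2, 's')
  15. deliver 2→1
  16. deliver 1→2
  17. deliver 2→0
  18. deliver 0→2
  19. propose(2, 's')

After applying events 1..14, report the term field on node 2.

after 1 — timeout(2): n2:cand/t1/[-]
after 2 — deliver 2→0: n0:foll/t1/[-]
after 3 — deliver 0→2: n2:lead/t1/[-]
after 4 — deliver 2→1: n1:foll/t1/[-]
after 5 — deliver 1→2: ·
after 6 — timeout(0): n0:cand/t2/[-]
after 7 — deliver 0→1: n1:foll/t2/[-]
after 8 — deliver 1→0: n0:lead/t2/[-]
after 9 — deliver 0→1: ·
after 10 — timeout(2): n2:cand/t2/[-]
after 11 — deliver 2→1: ·
after 12 — deliver 1→2: ·
after 13 — crash(0): n0:✗lead/t2/[-]
after 14 — propose(2,'s'): ·

2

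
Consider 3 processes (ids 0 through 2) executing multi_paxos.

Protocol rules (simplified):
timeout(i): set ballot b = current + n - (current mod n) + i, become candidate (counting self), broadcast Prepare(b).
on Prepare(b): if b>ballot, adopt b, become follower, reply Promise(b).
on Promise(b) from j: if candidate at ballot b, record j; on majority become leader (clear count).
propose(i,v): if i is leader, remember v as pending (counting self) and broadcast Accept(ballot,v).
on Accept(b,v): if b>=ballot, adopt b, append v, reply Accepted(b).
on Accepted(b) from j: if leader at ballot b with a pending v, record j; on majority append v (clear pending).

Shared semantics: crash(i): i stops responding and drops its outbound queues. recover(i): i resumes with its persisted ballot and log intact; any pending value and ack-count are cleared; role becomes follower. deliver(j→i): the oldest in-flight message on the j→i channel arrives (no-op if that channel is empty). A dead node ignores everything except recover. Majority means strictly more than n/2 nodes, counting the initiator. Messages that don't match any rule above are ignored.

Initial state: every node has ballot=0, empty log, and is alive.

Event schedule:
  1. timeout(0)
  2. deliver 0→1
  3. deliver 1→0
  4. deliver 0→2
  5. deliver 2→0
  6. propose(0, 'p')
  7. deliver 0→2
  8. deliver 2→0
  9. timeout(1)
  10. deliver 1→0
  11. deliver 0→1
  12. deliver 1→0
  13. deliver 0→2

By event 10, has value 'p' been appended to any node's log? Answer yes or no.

yes

e1 timeout(0): 0[cand,b=3,-]
e2 deliver 0→1: 1[foll,b=3,-]
e3 deliver 1→0: 0[lead,b=3,-]
e4 deliver 0→2: 2[foll,b=3,-]
e5 deliver 2→0: ·
e6 propose(0,'p'): ·
e7 deliver 0→2: 2[foll,b=3,p]
e8 deliver 2→0: 0[lead,b=3,p]
e9 timeout(1): 1[cand,b=7,-]
e10 deliver 1→0: 0[foll,b=7,p]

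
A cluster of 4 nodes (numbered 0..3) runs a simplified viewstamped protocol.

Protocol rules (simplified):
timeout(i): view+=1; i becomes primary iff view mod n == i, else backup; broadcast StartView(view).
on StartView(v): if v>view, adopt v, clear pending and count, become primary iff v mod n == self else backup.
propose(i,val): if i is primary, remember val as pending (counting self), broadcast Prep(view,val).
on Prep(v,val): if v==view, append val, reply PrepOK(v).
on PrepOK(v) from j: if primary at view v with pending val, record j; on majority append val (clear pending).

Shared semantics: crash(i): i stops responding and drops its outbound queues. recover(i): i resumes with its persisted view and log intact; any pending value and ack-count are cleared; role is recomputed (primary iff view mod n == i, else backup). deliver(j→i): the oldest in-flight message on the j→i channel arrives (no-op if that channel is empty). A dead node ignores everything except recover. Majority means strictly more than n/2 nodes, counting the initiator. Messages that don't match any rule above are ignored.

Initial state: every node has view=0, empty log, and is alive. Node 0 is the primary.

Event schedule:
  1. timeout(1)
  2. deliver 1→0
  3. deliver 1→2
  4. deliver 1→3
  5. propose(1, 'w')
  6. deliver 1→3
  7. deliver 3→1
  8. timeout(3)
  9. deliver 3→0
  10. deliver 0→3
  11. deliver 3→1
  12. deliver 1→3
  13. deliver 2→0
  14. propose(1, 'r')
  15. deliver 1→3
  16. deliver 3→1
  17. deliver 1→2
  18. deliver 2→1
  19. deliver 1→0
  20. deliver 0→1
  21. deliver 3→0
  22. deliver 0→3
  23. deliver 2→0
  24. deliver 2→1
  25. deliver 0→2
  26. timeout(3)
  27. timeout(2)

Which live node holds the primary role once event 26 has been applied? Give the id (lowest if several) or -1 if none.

after 1 — timeout(1): n1:prim/v1/[-]
after 2 — deliver 1→0: n0:back/v1/[-]
after 3 — deliver 1→2: n2:back/v1/[-]
after 4 — deliver 1→3: n3:back/v1/[-]
after 5 — propose(1,'w'): ·
after 6 — deliver 1→3: n3:back/v1/[w]
after 7 — deliver 3→1: ·
after 8 — timeout(3): n3:back/v2/[w]
after 9 — deliver 3→0: n0:back/v2/[-]
after 10 — deliver 0→3: ·
after 11 — deliver 3→1: n1:back/v2/[-]
after 12 — deliver 1→3: ·
after 13 — deliver 2→0: ·
after 14 — propose(1,'r'): ·
after 15 — deliver 1→3: ·
after 16 — deliver 3→1: ·
after 17 — deliver 1→2: n2:back/v1/[w]
after 18 — deliver 2→1: ·
after 19 — deliver 1→0: ·
after 20 — deliver 0→1: ·
after 21 — deliver 3→0: ·
after 22 — deliver 0→3: ·
after 23 — deliver 2→0: ·
after 24 — deliver 2→1: ·
after 25 — deliver 0→2: ·
after 26 — timeout(3): n3:prim/v3/[w]

3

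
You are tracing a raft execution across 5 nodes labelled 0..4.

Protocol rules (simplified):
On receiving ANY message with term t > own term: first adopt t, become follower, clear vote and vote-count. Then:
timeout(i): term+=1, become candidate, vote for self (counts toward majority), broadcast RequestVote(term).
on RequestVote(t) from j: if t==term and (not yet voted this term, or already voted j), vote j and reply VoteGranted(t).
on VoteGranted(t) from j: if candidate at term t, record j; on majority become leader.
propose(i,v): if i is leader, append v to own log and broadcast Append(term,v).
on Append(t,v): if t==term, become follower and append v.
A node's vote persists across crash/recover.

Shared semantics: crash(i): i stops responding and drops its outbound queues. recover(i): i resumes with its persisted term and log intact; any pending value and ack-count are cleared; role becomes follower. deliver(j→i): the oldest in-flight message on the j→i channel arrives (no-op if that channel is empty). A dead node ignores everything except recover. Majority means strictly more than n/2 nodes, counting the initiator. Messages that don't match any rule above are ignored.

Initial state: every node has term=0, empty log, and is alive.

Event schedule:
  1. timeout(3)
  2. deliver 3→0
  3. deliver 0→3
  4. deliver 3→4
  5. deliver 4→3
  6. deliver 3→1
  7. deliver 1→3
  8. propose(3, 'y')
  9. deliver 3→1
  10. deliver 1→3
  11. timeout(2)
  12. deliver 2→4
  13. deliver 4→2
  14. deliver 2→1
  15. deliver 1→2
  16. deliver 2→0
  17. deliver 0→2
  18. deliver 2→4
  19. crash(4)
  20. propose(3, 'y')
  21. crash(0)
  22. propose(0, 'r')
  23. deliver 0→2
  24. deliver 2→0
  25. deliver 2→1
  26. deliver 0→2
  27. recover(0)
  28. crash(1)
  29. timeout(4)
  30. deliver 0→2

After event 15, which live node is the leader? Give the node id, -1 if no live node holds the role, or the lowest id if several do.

[1] timeout(3) → N3(cand t1 [-])
[2] deliver 3→0 → N0(foll t1 [-])
[3] deliver 0→3 → ∅
[4] deliver 3→4 → N4(foll t1 [-])
[5] deliver 4→3 → N3(lead t1 [-])
[6] deliver 3→1 → N1(foll t1 [-])
[7] deliver 1→3 → ∅
[8] propose(3,'y') → N3(lead t1 [y])
[9] deliver 3→1 → N1(foll t1 [y])
[10] deliver 1→3 → ∅
[11] timeout(2) → N2(cand t1 [-])
[12] deliver 2→4 → ∅
[13] deliver 4→2 → ∅
[14] deliver 2→1 → ∅
[15] deliver 1→2 → ∅

3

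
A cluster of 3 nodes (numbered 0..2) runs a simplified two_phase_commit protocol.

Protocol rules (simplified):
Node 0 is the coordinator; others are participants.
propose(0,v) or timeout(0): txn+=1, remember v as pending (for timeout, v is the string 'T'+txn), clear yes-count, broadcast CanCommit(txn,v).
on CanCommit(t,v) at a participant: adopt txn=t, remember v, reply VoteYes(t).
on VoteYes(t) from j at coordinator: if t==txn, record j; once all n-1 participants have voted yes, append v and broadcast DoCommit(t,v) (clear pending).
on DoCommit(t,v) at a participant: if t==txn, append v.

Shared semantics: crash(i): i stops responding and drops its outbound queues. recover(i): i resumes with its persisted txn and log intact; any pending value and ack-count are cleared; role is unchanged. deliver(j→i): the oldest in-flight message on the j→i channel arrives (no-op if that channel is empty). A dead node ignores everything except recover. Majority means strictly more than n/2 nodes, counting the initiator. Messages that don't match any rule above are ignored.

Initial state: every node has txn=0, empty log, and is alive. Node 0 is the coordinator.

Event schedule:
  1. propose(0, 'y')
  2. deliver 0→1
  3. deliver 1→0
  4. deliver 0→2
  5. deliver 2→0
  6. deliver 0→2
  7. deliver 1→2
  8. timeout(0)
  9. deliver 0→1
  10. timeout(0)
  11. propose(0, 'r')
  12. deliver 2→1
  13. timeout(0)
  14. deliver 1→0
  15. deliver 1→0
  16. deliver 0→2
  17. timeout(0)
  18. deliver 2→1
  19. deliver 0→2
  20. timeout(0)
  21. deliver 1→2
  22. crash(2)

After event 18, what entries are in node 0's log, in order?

e1 propose(0,'y'): 0[coor,t=1,-]
e2 deliver 0→1: 1[part,t=1,-]
e3 deliver 1→0: ·
e4 deliver 0→2: 2[part,t=1,-]
e5 deliver 2→0: 0[coor,t=1,y]
e6 deliver 0→2: 2[part,t=1,y]
e7 deliver 1→2: ·
e8 timeout(0): 0[coor,t=2,y]
e9 deliver 0→1: 1[part,t=1,y]
e10 timeout(0): 0[coor,t=3,y]
e11 propose(0,'r'): 0[coor,t=4,y]
e12 deliver 2→1: ·
e13 timeout(0): 0[coor,t=5,y]
e14 deliver 1→0: ·
e15 deliver 1→0: ·
e16 deliver 0→2: 2[part,t=2,y]
e17 timeout(0): 0[coor,t=6,y]
e18 deliver 2→1: ·

y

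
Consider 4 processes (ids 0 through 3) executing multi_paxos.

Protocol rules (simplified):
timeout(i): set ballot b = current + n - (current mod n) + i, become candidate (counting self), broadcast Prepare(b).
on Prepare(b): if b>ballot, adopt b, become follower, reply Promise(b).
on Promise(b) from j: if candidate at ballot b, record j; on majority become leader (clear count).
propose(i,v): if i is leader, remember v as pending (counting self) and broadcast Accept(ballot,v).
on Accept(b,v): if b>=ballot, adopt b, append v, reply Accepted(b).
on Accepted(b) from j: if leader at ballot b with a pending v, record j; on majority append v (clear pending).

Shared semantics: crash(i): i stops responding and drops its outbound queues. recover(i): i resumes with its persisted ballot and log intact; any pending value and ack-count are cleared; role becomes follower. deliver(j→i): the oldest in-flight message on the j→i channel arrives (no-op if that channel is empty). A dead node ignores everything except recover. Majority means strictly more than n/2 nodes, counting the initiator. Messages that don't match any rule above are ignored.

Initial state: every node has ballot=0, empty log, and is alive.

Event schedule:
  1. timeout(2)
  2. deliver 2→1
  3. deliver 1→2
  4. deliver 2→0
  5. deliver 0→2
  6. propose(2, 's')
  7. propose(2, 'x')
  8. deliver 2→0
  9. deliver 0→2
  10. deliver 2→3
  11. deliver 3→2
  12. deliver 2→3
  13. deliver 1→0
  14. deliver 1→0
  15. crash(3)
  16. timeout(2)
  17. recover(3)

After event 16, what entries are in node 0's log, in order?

[1] timeout(2) → N2(cand b6 [-])
[2] deliver 2→1 → N1(foll b6 [-])
[3] deliver 1→2 → ∅
[4] deliver 2→0 → N0(foll b6 [-])
[5] deliver 0→2 → N2(lead b6 [-])
[6] propose(2,'s') → ∅
[7] propose(2,'x') → ∅
[8] deliver 2→0 → N0(foll b6 [s])
[9] deliver 0→2 → ∅
[10] deliver 2→3 → N3(foll b6 [-])
[11] deliver 3→2 → ∅
[12] deliver 2→3 → N3(foll b6 [s])
[13] deliver 1→0 → ∅
[14] deliver 1→0 → ∅
[15] crash(3) → N3(✗foll b6 [s])
[16] timeout(2) → N2(cand b10 [-])

s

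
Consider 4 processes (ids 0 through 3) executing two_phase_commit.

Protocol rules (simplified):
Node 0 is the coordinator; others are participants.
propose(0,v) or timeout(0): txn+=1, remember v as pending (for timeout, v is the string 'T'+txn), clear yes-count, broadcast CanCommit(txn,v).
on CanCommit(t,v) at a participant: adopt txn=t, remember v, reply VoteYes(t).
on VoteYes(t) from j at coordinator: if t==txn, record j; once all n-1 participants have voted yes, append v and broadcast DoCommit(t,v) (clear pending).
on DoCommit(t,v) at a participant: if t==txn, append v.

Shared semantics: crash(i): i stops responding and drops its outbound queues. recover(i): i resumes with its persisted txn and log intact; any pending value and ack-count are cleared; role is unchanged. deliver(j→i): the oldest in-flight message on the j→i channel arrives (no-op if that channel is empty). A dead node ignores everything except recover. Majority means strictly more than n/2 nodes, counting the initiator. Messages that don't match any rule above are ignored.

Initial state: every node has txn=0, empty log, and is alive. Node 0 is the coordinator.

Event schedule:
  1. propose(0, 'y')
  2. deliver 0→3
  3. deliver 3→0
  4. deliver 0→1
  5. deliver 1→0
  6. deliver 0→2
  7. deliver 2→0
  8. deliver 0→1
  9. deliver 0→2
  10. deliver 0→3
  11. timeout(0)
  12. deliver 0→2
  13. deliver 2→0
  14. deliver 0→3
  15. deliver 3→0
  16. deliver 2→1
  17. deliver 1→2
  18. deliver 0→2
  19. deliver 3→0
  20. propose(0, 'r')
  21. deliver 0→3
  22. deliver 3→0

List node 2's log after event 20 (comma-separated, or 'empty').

y

step 1 propose(0,'y'): 0={coor,t=1,log=-}
step 2 deliver 0→3: 3={part,t=1,log=-}
step 3 deliver 3→0: —
step 4 deliver 0→1: 1={part,t=1,log=-}
step 5 deliver 1→0: —
step 6 deliver 0→2: 2={part,t=1,log=-}
step 7 deliver 2→0: 0={coor,t=1,log=y}
step 8 deliver 0→1: 1={part,t=1,log=y}
step 9 deliver 0→2: 2={part,t=1,log=y}
step 10 deliver 0→3: 3={part,t=1,log=y}
step 11 timeout(0): 0={coor,t=2,log=y}
step 12 deliver 0→2: 2={part,t=2,log=y}
step 13 deliver 2→0: —
step 14 deliver 0→3: 3={part,t=2,log=y}
step 15 deliver 3→0: —
step 16 deliver 2→1: —
step 17 deliver 1→2: —
step 18 deliver 0→2: —
step 19 deliver 3→0: —
step 20 propose(0,'r'): 0={coor,t=3,log=y}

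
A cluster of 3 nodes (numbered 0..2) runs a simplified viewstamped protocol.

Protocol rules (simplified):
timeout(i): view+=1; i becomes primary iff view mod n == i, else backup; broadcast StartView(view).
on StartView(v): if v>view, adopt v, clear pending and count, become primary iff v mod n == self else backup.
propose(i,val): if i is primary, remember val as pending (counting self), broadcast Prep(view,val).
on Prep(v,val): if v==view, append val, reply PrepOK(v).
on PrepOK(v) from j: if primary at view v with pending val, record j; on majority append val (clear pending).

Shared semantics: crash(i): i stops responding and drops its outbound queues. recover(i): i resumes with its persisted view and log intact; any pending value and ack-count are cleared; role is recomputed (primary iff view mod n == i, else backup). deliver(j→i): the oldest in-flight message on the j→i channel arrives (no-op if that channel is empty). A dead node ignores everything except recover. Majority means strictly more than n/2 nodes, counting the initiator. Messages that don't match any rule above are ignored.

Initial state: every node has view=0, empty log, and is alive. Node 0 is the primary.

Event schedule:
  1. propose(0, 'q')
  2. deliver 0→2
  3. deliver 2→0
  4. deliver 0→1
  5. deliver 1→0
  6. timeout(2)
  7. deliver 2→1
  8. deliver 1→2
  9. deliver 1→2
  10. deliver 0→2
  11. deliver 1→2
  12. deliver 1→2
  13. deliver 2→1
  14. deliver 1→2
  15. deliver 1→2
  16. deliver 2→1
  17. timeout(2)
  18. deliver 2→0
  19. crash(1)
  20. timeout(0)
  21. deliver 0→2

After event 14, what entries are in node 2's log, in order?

q

1. propose(0,'q'):  nop
2. deliver 0→2:  <2:back v0 q>
3. deliver 2→0:  <0:prim v0 q>
4. deliver 0→1:  <1:back v0 q>
5. deliver 1→0:  nop
6. timeout(2):  <2:back v1 q>
7. deliver 2→1:  <1:prim v1 q>
8. deliver 1→2:  nop
9. deliver 1→2:  nop
10. deliver 0→2:  nop
11. deliver 1→2:  nop
12. deliver 1→2:  nop
13. deliver 2→1:  nop
14. deliver 1→2:  nop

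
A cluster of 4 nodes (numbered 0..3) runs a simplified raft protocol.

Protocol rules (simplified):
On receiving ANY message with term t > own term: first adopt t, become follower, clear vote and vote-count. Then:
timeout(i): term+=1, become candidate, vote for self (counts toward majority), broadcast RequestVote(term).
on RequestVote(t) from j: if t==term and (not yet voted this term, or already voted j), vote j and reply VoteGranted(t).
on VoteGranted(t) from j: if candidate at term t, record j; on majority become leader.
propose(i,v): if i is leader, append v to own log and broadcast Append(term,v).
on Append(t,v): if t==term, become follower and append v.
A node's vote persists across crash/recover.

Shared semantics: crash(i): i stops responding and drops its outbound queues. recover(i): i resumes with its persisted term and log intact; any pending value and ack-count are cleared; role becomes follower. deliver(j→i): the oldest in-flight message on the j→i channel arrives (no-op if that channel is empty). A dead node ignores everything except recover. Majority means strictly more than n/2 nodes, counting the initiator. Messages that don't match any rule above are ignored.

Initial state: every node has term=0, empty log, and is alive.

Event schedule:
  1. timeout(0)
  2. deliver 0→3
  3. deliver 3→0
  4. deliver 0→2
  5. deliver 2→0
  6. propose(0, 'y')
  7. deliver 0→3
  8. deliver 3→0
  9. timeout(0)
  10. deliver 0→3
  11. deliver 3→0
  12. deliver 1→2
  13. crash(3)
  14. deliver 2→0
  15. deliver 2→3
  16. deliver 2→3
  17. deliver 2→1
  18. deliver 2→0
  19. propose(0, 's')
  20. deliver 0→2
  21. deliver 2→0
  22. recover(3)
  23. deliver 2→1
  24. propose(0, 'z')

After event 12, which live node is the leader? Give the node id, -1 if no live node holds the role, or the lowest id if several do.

-1

[1] timeout(0) → N0(cand t1 [-])
[2] deliver 0→3 → N3(foll t1 [-])
[3] deliver 3→0 → ∅
[4] deliver 0→2 → N2(foll t1 [-])
[5] deliver 2→0 → N0(lead t1 [-])
[6] propose(0,'y') → N0(lead t1 [y])
[7] deliver 0→3 → N3(foll t1 [y])
[8] deliver 3→0 → ∅
[9] timeout(0) → N0(cand t2 [y])
[10] deliver 0→3 → N3(foll t2 [y])
[11] deliver 3→0 → ∅
[12] deliver 1→2 → ∅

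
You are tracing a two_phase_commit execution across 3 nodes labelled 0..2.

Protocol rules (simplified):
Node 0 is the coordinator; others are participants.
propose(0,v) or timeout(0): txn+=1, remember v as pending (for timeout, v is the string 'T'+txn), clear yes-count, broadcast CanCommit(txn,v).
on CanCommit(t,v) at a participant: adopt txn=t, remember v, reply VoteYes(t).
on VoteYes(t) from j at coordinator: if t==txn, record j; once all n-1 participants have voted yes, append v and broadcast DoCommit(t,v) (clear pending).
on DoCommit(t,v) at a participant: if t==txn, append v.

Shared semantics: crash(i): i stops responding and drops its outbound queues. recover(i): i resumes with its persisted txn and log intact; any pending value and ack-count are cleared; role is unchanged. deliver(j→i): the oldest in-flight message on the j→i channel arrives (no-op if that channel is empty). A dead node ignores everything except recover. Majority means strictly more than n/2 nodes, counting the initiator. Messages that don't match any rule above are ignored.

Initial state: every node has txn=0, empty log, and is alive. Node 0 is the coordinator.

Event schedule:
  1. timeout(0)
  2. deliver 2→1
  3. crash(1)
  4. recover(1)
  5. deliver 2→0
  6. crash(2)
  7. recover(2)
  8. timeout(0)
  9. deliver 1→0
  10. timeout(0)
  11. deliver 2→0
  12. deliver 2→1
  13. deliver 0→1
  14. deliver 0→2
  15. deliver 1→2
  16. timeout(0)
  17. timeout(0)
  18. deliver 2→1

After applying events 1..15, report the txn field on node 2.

1

after 1 — timeout(0): n0:coor/t1/[-]
after 2 — deliver 2→1: ·
after 3 — crash(1): n1:✗part/t0/[-]
after 4 — recover(1): n1:part/t0/[-]
after 5 — deliver 2→0: ·
after 6 — crash(2): n2:✗part/t0/[-]
after 7 — recover(2): n2:part/t0/[-]
after 8 — timeout(0): n0:coor/t2/[-]
after 9 — deliver 1→0: ·
after 10 — timeout(0): n0:coor/t3/[-]
after 11 — deliver 2→0: ·
after 12 — deliver 2→1: ·
after 13 — deliver 0→1: n1:part/t1/[-]
after 14 — deliver 0→2: n2:part/t1/[-]
after 15 — deliver 1→2: ·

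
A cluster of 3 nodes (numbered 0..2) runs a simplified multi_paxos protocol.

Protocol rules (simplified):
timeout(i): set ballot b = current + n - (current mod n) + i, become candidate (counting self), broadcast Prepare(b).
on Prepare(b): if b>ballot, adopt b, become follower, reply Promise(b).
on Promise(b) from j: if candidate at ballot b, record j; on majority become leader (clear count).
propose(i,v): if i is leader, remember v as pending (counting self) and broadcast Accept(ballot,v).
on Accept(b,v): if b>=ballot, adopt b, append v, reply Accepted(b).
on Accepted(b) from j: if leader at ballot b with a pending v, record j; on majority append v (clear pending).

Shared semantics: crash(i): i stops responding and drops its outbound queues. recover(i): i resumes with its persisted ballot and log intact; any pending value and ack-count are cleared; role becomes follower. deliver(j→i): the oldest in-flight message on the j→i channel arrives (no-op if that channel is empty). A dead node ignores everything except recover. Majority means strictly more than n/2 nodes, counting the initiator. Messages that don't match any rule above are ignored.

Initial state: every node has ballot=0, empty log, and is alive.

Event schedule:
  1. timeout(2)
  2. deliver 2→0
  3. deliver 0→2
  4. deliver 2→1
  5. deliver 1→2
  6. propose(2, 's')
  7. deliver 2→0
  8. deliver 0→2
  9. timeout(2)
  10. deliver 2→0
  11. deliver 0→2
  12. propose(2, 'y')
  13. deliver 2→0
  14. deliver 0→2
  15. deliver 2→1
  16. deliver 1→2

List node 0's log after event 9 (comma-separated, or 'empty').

[1] timeout(2) → N2(cand b5 [-])
[2] deliver 2→0 → N0(foll b5 [-])
[3] deliver 0→2 → N2(lead b5 [-])
[4] deliver 2→1 → N1(foll b5 [-])
[5] deliver 1→2 → ∅
[6] propose(2,'s') → ∅
[7] deliver 2→0 → N0(foll b5 [s])
[8] deliver 0→2 → N2(lead b5 [s])
[9] timeout(2) → N2(cand b8 [s])

s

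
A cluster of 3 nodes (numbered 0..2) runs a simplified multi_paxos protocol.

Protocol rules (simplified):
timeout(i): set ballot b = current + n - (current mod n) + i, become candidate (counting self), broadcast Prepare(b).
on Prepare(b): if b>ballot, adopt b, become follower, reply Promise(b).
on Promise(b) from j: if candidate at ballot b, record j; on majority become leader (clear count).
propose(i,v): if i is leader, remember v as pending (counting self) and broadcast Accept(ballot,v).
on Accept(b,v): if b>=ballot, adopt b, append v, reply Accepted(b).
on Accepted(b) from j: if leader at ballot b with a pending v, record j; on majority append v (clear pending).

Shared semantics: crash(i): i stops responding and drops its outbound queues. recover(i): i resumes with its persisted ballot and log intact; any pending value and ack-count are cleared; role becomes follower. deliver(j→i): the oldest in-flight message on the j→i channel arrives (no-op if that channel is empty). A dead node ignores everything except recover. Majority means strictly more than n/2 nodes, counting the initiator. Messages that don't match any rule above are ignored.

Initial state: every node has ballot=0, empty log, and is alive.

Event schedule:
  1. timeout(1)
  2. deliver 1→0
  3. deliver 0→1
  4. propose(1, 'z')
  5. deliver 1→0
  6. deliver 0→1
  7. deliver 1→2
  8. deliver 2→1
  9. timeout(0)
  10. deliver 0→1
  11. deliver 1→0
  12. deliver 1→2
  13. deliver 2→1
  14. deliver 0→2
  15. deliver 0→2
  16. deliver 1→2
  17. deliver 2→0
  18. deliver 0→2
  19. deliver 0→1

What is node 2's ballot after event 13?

e1 timeout(1): 1[cand,b=4,-]
e2 deliver 1→0: 0[foll,b=4,-]
e3 deliver 0→1: 1[lead,b=4,-]
e4 propose(1,'z'): ·
e5 deliver 1→0: 0[foll,b=4,z]
e6 deliver 0→1: 1[lead,b=4,z]
e7 deliver 1→2: 2[foll,b=4,-]
e8 deliver 2→1: ·
e9 timeout(0): 0[cand,b=6,z]
e10 deliver 0→1: 1[foll,b=6,z]
e11 deliver 1→0: 0[lead,b=6,z]
e12 deliver 1→2: 2[foll,b=4,z]
e13 deliver 2→1: ·

4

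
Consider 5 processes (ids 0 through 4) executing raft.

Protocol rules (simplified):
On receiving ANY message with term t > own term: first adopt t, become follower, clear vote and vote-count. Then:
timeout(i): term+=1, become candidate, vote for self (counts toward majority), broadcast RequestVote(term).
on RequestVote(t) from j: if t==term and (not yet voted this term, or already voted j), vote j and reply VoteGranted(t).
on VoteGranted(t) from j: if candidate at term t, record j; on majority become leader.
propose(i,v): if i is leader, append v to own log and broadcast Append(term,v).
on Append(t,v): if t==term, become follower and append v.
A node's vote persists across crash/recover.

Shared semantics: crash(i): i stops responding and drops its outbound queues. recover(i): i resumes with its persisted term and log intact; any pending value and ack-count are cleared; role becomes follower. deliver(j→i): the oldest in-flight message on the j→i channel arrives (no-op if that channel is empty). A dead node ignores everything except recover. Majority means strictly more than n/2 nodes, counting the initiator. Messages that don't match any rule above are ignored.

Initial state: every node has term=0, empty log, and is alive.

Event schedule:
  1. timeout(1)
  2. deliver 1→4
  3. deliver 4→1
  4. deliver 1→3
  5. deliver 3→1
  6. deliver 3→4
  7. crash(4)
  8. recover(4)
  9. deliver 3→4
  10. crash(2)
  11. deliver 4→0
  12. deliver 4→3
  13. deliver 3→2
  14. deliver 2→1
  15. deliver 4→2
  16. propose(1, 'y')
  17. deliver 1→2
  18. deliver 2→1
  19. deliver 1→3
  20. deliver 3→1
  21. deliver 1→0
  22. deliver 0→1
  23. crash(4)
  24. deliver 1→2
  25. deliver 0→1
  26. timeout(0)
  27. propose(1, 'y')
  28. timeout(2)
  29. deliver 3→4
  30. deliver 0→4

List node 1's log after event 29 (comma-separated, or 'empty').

step 1 timeout(1): 1={cand,t=1,log=-}
step 2 deliver 1→4: 4={foll,t=1,log=-}
step 3 deliver 4→1: —
step 4 deliver 1→3: 3={foll,t=1,log=-}
step 5 deliver 3→1: 1={lead,t=1,log=-}
step 6 deliver 3→4: —
step 7 crash(4): 4={✗foll,t=1,log=-}
step 8 recover(4): 4={foll,t=1,log=-}
step 9 deliver 3→4: —
step 10 crash(2): 2={✗foll,t=0,log=-}
step 11 deliver 4→0: —
step 12 deliver 4→3: —
step 13 deliver 3→2: —
step 14 deliver 2→1: —
step 15 deliver 4→2: —
step 16 propose(1,'y'): 1={lead,t=1,log=y}
step 17 deliver 1→2: —
step 18 deliver 2→1: —
step 19 deliver 1→3: 3={foll,t=1,log=y}
step 20 deliver 3→1: —
step 21 deliver 1→0: 0={foll,t=1,log=-}
step 22 deliver 0→1: —
step 23 crash(4): 4={✗foll,t=1,log=-}
step 24 deliver 1→2: —
step 25 deliver 0→1: —
step 26 timeout(0): 0={cand,t=2,log=-}
step 27 propose(1,'y'): 1={lead,t=1,log=y,y}
step 28 timeout(2): —
step 29 deliver 3→4: —

y,y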